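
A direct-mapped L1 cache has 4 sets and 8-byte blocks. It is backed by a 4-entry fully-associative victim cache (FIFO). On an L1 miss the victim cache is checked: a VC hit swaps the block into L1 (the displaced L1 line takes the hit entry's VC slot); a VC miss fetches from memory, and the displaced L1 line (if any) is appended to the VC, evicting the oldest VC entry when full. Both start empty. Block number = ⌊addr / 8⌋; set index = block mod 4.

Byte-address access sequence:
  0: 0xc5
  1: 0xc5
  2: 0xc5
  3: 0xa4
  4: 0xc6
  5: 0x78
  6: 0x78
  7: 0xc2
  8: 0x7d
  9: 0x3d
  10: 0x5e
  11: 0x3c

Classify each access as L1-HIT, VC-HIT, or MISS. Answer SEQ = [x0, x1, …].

  [0] addr=0xc5 blk=24 s=0: MISS | VC []
  [1] addr=0xc5 blk=24 s=0: L1-HIT | VC []
  [2] addr=0xc5 blk=24 s=0: L1-HIT | VC []
  [3] addr=0xa4 blk=20 s=0: MISS | VC [24]
  [4] addr=0xc6 blk=24 s=0: VC-HIT | VC [20]
  [5] addr=0x78 blk=15 s=3: MISS | VC [20]
  [6] addr=0x78 blk=15 s=3: L1-HIT | VC [20]
  [7] addr=0xc2 blk=24 s=0: L1-HIT | VC [20]
  [8] addr=0x7d blk=15 s=3: L1-HIT | VC [20]
  [9] addr=0x3d blk=7 s=3: MISS | VC [20, 15]
  [10] addr=0x5e blk=11 s=3: MISS | VC [20, 15, 7]
  [11] addr=0x3c blk=7 s=3: VC-HIT | VC [20, 15, 11]

SEQ = [MISS, L1-HIT, L1-HIT, MISS, VC-HIT, MISS, L1-HIT, L1-HIT, L1-HIT, MISS, MISS, VC-HIT]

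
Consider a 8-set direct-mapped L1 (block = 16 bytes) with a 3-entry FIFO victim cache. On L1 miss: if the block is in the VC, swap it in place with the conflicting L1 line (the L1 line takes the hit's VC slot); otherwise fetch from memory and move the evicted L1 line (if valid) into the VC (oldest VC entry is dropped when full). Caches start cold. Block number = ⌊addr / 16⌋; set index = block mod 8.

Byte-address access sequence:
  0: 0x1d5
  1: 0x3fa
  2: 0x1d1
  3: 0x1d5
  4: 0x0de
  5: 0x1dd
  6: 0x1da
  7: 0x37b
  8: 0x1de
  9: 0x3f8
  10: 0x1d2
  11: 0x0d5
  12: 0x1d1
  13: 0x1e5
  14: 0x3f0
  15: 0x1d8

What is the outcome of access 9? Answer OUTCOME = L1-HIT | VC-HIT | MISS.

#0 0x1d5→b29/s5 MISS; vc=[]
#1 0x3fa→b63/s7 MISS; vc=[]
#2 0x1d1→b29/s5 L1-HIT; vc=[]
#3 0x1d5→b29/s5 L1-HIT; vc=[]
#4 0xde→b13/s5 MISS; vc=[29]
#5 0x1dd→b29/s5 VC-HIT; vc=[13]
#6 0x1da→b29/s5 L1-HIT; vc=[13]
#7 0x37b→b55/s7 MISS; vc=[13,63]
#8 0x1de→b29/s5 L1-HIT; vc=[13,63]
#9 0x3f8→b63/s7 VC-HIT; vc=[13,55]
#10 0x1d2→b29/s5 L1-HIT; vc=[13,55]
#11 0xd5→b13/s5 VC-HIT; vc=[29,55]
#12 0x1d1→b29/s5 VC-HIT; vc=[13,55]
#13 0x1e5→b30/s6 MISS; vc=[13,55]
#14 0x3f0→b63/s7 L1-HIT; vc=[13,55]
#15 0x1d8→b29/s5 L1-HIT; vc=[13,55]

OUTCOME = VC-HIT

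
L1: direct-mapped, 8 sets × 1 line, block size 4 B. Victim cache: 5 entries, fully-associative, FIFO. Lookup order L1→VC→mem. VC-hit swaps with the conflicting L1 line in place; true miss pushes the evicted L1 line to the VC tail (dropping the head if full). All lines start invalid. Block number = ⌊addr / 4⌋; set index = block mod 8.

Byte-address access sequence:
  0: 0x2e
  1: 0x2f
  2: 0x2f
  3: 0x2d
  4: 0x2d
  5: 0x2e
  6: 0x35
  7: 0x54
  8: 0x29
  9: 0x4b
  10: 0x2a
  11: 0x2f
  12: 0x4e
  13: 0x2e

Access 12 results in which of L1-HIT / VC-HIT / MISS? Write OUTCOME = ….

OUTCOME = MISS

#0 0x2e→b11/s3 MISS; vc=[]
#1 0x2f→b11/s3 L1-HIT; vc=[]
#2 0x2f→b11/s3 L1-HIT; vc=[]
#3 0x2d→b11/s3 L1-HIT; vc=[]
#4 0x2d→b11/s3 L1-HIT; vc=[]
#5 0x2e→b11/s3 L1-HIT; vc=[]
#6 0x35→b13/s5 MISS; vc=[]
#7 0x54→b21/s5 MISS; vc=[13]
#8 0x29→b10/s2 MISS; vc=[13]
#9 0x4b→b18/s2 MISS; vc=[13,10]
#10 0x2a→b10/s2 VC-HIT; vc=[13,18]
#11 0x2f→b11/s3 L1-HIT; vc=[13,18]
#12 0x4e→b19/s3 MISS; vc=[13,18,11]
#13 0x2e→b11/s3 VC-HIT; vc=[13,18,19]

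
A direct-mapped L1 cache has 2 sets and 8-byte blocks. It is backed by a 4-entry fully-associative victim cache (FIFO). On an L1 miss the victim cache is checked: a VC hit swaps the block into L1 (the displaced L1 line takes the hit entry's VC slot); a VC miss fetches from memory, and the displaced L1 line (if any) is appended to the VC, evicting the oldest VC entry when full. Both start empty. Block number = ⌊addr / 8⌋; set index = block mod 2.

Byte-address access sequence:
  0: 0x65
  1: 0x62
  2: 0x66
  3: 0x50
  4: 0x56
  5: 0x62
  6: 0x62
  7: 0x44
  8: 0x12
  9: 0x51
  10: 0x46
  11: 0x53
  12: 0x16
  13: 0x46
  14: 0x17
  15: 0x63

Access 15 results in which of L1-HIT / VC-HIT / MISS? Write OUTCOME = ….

#0 0x65→b12/s0 MISS; vc=[]
#1 0x62→b12/s0 L1-HIT; vc=[]
#2 0x66→b12/s0 L1-HIT; vc=[]
#3 0x50→b10/s0 MISS; vc=[12]
#4 0x56→b10/s0 L1-HIT; vc=[12]
#5 0x62→b12/s0 VC-HIT; vc=[10]
#6 0x62→b12/s0 L1-HIT; vc=[10]
#7 0x44→b8/s0 MISS; vc=[10,12]
#8 0x12→b2/s0 MISS; vc=[10,12,8]
#9 0x51→b10/s0 VC-HIT; vc=[2,12,8]
#10 0x46→b8/s0 VC-HIT; vc=[2,12,10]
#11 0x53→b10/s0 VC-HIT; vc=[2,12,8]
#12 0x16→b2/s0 VC-HIT; vc=[10,12,8]
#13 0x46→b8/s0 VC-HIT; vc=[10,12,2]
#14 0x17→b2/s0 VC-HIT; vc=[10,12,8]
#15 0x63→b12/s0 VC-HIT; vc=[10,2,8]

OUTCOME = VC-HIT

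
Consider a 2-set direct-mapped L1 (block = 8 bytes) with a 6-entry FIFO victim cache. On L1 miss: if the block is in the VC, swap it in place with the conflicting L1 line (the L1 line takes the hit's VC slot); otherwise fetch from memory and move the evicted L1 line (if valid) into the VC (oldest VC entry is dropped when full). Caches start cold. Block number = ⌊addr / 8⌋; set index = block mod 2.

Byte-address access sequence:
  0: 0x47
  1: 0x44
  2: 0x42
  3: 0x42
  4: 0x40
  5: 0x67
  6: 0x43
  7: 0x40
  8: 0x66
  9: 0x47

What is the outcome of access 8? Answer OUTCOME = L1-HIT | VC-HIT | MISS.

0: 0x47 (blk 8, set 0) → MISS  vc=[]
1: 0x44 (blk 8, set 0) → L1-HIT  vc=[]
2: 0x42 (blk 8, set 0) → L1-HIT  vc=[]
3: 0x42 (blk 8, set 0) → L1-HIT  vc=[]
4: 0x40 (blk 8, set 0) → L1-HIT  vc=[]
5: 0x67 (blk 12, set 0) → MISS  vc=[8]
6: 0x43 (blk 8, set 0) → VC-HIT  vc=[12]
7: 0x40 (blk 8, set 0) → L1-HIT  vc=[12]
8: 0x66 (blk 12, set 0) → VC-HIT  vc=[8]
9: 0x47 (blk 8, set 0) → VC-HIT  vc=[12]

OUTCOME = VC-HIT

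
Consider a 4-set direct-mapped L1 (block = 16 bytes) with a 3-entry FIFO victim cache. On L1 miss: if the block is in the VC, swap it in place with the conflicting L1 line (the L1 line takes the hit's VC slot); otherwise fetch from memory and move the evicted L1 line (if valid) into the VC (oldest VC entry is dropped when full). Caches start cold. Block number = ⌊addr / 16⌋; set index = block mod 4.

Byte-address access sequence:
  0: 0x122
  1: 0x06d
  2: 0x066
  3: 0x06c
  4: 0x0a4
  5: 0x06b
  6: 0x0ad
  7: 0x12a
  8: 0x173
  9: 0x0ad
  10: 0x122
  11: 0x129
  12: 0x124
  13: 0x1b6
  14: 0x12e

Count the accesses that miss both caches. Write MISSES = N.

  [0] addr=0x122 blk=18 s=2: MISS | VC []
  [1] addr=0x6d blk=6 s=2: MISS | VC [18]
  [2] addr=0x66 blk=6 s=2: L1-HIT | VC [18]
  [3] addr=0x6c blk=6 s=2: L1-HIT | VC [18]
  [4] addr=0xa4 blk=10 s=2: MISS | VC [18, 6]
  [5] addr=0x6b blk=6 s=2: VC-HIT | VC [18, 10]
  [6] addr=0xad blk=10 s=2: VC-HIT | VC [18, 6]
  [7] addr=0x12a blk=18 s=2: VC-HIT | VC [10, 6]
  [8] addr=0x173 blk=23 s=3: MISS | VC [10, 6]
  [9] addr=0xad blk=10 s=2: VC-HIT | VC [18, 6]
  [10] addr=0x122 blk=18 s=2: VC-HIT | VC [10, 6]
  [11] addr=0x129 blk=18 s=2: L1-HIT | VC [10, 6]
  [12] addr=0x124 blk=18 s=2: L1-HIT | VC [10, 6]
  [13] addr=0x1b6 blk=27 s=3: MISS | VC [10, 6, 23]
  [14] addr=0x12e blk=18 s=2: L1-HIT | VC [10, 6, 23]

MISSES = 5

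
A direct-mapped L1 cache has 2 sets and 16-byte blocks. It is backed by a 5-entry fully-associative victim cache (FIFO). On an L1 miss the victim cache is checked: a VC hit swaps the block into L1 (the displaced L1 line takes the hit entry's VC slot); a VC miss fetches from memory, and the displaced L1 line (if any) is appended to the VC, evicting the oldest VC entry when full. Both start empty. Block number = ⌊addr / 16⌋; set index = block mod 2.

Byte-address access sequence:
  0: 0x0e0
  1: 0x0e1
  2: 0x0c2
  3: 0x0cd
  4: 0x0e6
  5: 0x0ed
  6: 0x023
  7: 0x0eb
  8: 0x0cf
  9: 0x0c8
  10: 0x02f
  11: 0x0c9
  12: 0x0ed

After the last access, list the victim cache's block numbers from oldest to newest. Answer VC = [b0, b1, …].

  [0] addr=0xe0 blk=14 s=0: MISS | VC []
  [1] addr=0xe1 blk=14 s=0: L1-HIT | VC []
  [2] addr=0xc2 blk=12 s=0: MISS | VC [14]
  [3] addr=0xcd blk=12 s=0: L1-HIT | VC [14]
  [4] addr=0xe6 blk=14 s=0: VC-HIT | VC [12]
  [5] addr=0xed blk=14 s=0: L1-HIT | VC [12]
  [6] addr=0x23 blk=2 s=0: MISS | VC [12, 14]
  [7] addr=0xeb blk=14 s=0: VC-HIT | VC [12, 2]
  [8] addr=0xcf blk=12 s=0: VC-HIT | VC [14, 2]
  [9] addr=0xc8 blk=12 s=0: L1-HIT | VC [14, 2]
  [10] addr=0x2f blk=2 s=0: VC-HIT | VC [14, 12]
  [11] addr=0xc9 blk=12 s=0: VC-HIT | VC [14, 2]
  [12] addr=0xed blk=14 s=0: VC-HIT | VC [12, 2]

VC = [12, 2]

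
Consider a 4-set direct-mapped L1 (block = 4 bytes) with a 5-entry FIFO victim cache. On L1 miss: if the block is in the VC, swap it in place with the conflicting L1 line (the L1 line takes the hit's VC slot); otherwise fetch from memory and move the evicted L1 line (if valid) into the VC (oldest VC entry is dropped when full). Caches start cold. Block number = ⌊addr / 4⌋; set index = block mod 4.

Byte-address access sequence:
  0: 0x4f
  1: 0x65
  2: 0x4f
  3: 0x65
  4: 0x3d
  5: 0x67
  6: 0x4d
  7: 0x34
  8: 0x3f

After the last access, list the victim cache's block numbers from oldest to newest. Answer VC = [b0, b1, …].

  [0] addr=0x4f blk=19 s=3: MISS | VC []
  [1] addr=0x65 blk=25 s=1: MISS | VC []
  [2] addr=0x4f blk=19 s=3: L1-HIT | VC []
  [3] addr=0x65 blk=25 s=1: L1-HIT | VC []
  [4] addr=0x3d blk=15 s=3: MISS | VC [19]
  [5] addr=0x67 blk=25 s=1: L1-HIT | VC [19]
  [6] addr=0x4d blk=19 s=3: VC-HIT | VC [15]
  [7] addr=0x34 blk=13 s=1: MISS | VC [15, 25]
  [8] addr=0x3f blk=15 s=3: VC-HIT | VC [19, 25]

VC = [19, 25]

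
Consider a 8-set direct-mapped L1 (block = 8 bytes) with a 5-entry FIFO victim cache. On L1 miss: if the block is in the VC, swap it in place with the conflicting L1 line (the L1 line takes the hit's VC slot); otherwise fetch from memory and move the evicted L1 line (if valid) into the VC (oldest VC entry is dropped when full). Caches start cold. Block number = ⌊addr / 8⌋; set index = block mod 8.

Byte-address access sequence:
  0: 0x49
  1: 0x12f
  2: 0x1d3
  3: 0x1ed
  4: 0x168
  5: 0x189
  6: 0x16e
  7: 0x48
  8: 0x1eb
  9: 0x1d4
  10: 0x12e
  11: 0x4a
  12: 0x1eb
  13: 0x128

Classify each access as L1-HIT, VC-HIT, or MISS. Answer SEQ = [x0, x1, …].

SEQ = [MISS, MISS, MISS, MISS, MISS, MISS, L1-HIT, VC-HIT, VC-HIT, L1-HIT, VC-HIT, L1-HIT, VC-HIT, VC-HIT]

0: 0x49 (blk 9, set 1) → MISS  vc=[]
1: 0x12f (blk 37, set 5) → MISS  vc=[]
2: 0x1d3 (blk 58, set 2) → MISS  vc=[]
3: 0x1ed (blk 61, set 5) → MISS  vc=[37]
4: 0x168 (blk 45, set 5) → MISS  vc=[37, 61]
5: 0x189 (blk 49, set 1) → MISS  vc=[37, 61, 9]
6: 0x16e (blk 45, set 5) → L1-HIT  vc=[37, 61, 9]
7: 0x48 (blk 9, set 1) → VC-HIT  vc=[37, 61, 49]
8: 0x1eb (blk 61, set 5) → VC-HIT  vc=[37, 45, 49]
9: 0x1d4 (blk 58, set 2) → L1-HIT  vc=[37, 45, 49]
10: 0x12e (blk 37, set 5) → VC-HIT  vc=[61, 45, 49]
11: 0x4a (blk 9, set 1) → L1-HIT  vc=[61, 45, 49]
12: 0x1eb (blk 61, set 5) → VC-HIT  vc=[37, 45, 49]
13: 0x128 (blk 37, set 5) → VC-HIT  vc=[61, 45, 49]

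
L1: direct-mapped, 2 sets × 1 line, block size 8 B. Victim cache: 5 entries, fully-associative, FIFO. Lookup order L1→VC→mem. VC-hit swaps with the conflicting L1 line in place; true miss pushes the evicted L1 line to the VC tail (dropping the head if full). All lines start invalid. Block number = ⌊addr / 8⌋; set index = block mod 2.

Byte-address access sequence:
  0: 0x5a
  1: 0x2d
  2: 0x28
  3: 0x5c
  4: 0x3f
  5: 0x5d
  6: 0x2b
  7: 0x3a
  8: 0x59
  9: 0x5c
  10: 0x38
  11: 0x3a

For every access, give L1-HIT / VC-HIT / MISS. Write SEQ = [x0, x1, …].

0: 0x5a (blk 11, set 1) → MISS  vc=[]
1: 0x2d (blk 5, set 1) → MISS  vc=[11]
2: 0x28 (blk 5, set 1) → L1-HIT  vc=[11]
3: 0x5c (blk 11, set 1) → VC-HIT  vc=[5]
4: 0x3f (blk 7, set 1) → MISS  vc=[5, 11]
5: 0x5d (blk 11, set 1) → VC-HIT  vc=[5, 7]
6: 0x2b (blk 5, set 1) → VC-HIT  vc=[11, 7]
7: 0x3a (blk 7, set 1) → VC-HIT  vc=[11, 5]
8: 0x59 (blk 11, set 1) → VC-HIT  vc=[7, 5]
9: 0x5c (blk 11, set 1) → L1-HIT  vc=[7, 5]
10: 0x38 (blk 7, set 1) → VC-HIT  vc=[11, 5]
11: 0x3a (blk 7, set 1) → L1-HIT  vc=[11, 5]

SEQ = [MISS, MISS, L1-HIT, VC-HIT, MISS, VC-HIT, VC-HIT, VC-HIT, VC-HIT, L1-HIT, VC-HIT, L1-HIT]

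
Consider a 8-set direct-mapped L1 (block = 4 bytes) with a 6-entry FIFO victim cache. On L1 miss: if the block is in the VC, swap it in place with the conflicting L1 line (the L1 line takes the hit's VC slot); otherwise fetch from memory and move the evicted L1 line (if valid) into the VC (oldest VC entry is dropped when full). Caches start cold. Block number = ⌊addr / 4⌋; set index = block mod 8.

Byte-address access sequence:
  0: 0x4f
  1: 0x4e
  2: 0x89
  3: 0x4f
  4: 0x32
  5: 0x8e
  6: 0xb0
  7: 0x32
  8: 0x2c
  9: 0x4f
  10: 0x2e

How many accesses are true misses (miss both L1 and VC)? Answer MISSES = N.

MISSES = 6

0: 0x4f (blk 19, set 3) → MISS  vc=[]
1: 0x4e (blk 19, set 3) → L1-HIT  vc=[]
2: 0x89 (blk 34, set 2) → MISS  vc=[]
3: 0x4f (blk 19, set 3) → L1-HIT  vc=[]
4: 0x32 (blk 12, set 4) → MISS  vc=[]
5: 0x8e (blk 35, set 3) → MISS  vc=[19]
6: 0xb0 (blk 44, set 4) → MISS  vc=[19, 12]
7: 0x32 (blk 12, set 4) → VC-HIT  vc=[19, 44]
8: 0x2c (blk 11, set 3) → MISS  vc=[19, 44, 35]
9: 0x4f (blk 19, set 3) → VC-HIT  vc=[11, 44, 35]
10: 0x2e (blk 11, set 3) → VC-HIT  vc=[19, 44, 35]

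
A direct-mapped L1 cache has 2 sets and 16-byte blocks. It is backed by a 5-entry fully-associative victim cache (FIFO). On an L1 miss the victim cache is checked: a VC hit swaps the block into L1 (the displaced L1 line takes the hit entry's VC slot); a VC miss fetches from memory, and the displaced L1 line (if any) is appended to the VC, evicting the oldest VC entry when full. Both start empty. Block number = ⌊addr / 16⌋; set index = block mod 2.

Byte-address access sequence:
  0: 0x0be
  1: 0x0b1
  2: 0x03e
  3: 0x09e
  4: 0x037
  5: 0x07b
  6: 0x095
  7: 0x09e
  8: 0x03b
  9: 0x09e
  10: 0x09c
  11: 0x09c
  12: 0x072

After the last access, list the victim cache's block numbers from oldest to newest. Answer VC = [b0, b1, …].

VC = [11, 9, 3]

#0 0xbe→b11/s1 MISS; vc=[]
#1 0xb1→b11/s1 L1-HIT; vc=[]
#2 0x3e→b3/s1 MISS; vc=[11]
#3 0x9e→b9/s1 MISS; vc=[11,3]
#4 0x37→b3/s1 VC-HIT; vc=[11,9]
#5 0x7b→b7/s1 MISS; vc=[11,9,3]
#6 0x95→b9/s1 VC-HIT; vc=[11,7,3]
#7 0x9e→b9/s1 L1-HIT; vc=[11,7,3]
#8 0x3b→b3/s1 VC-HIT; vc=[11,7,9]
#9 0x9e→b9/s1 VC-HIT; vc=[11,7,3]
#10 0x9c→b9/s1 L1-HIT; vc=[11,7,3]
#11 0x9c→b9/s1 L1-HIT; vc=[11,7,3]
#12 0x72→b7/s1 VC-HIT; vc=[11,9,3]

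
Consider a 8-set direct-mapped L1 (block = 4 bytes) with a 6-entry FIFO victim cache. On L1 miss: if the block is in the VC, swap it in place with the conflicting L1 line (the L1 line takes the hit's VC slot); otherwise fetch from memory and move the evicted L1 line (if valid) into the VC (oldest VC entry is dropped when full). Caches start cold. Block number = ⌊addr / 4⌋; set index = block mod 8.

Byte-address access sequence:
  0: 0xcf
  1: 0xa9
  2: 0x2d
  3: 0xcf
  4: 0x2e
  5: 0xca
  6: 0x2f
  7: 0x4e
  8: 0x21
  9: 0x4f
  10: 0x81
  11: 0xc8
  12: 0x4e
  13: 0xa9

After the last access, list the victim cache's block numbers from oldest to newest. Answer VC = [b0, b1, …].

VC = [51, 50, 11, 8]

  [0] addr=0xcf blk=51 s=3: MISS | VC []
  [1] addr=0xa9 blk=42 s=2: MISS | VC []
  [2] addr=0x2d blk=11 s=3: MISS | VC [51]
  [3] addr=0xcf blk=51 s=3: VC-HIT | VC [11]
  [4] addr=0x2e blk=11 s=3: VC-HIT | VC [51]
  [5] addr=0xca blk=50 s=2: MISS | VC [51, 42]
  [6] addr=0x2f blk=11 s=3: L1-HIT | VC [51, 42]
  [7] addr=0x4e blk=19 s=3: MISS | VC [51, 42, 11]
  [8] addr=0x21 blk=8 s=0: MISS | VC [51, 42, 11]
  [9] addr=0x4f blk=19 s=3: L1-HIT | VC [51, 42, 11]
  [10] addr=0x81 blk=32 s=0: MISS | VC [51, 42, 11, 8]
  [11] addr=0xc8 blk=50 s=2: L1-HIT | VC [51, 42, 11, 8]
  [12] addr=0x4e blk=19 s=3: L1-HIT | VC [51, 42, 11, 8]
  [13] addr=0xa9 blk=42 s=2: VC-HIT | VC [51, 50, 11, 8]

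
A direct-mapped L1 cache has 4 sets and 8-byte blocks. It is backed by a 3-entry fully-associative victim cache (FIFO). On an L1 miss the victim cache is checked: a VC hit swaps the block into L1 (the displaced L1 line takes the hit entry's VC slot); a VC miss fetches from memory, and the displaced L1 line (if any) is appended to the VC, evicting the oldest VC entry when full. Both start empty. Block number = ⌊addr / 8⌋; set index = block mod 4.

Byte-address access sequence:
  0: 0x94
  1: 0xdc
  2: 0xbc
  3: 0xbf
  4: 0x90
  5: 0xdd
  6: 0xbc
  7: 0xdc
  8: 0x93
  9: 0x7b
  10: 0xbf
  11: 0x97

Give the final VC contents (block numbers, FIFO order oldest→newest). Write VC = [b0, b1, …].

VC = [15, 27]

0: 0x94 (blk 18, set 2) → MISS  vc=[]
1: 0xdc (blk 27, set 3) → MISS  vc=[]
2: 0xbc (blk 23, set 3) → MISS  vc=[27]
3: 0xbf (blk 23, set 3) → L1-HIT  vc=[27]
4: 0x90 (blk 18, set 2) → L1-HIT  vc=[27]
5: 0xdd (blk 27, set 3) → VC-HIT  vc=[23]
6: 0xbc (blk 23, set 3) → VC-HIT  vc=[27]
7: 0xdc (blk 27, set 3) → VC-HIT  vc=[23]
8: 0x93 (blk 18, set 2) → L1-HIT  vc=[23]
9: 0x7b (blk 15, set 3) → MISS  vc=[23, 27]
10: 0xbf (blk 23, set 3) → VC-HIT  vc=[15, 27]
11: 0x97 (blk 18, set 2) → L1-HIT  vc=[15, 27]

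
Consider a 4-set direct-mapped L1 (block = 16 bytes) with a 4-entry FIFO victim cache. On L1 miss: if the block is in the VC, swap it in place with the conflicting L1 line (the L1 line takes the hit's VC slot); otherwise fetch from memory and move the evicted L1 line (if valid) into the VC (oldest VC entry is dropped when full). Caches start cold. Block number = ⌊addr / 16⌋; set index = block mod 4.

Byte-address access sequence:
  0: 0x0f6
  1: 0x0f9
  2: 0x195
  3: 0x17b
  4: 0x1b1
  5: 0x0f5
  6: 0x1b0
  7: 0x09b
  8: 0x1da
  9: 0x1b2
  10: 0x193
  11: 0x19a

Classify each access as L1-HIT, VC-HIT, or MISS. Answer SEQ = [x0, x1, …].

SEQ = [MISS, L1-HIT, MISS, MISS, MISS, VC-HIT, VC-HIT, MISS, MISS, L1-HIT, VC-HIT, L1-HIT]

  [0] addr=0xf6 blk=15 s=3: MISS | VC []
  [1] addr=0xf9 blk=15 s=3: L1-HIT | VC []
  [2] addr=0x195 blk=25 s=1: MISS | VC []
  [3] addr=0x17b blk=23 s=3: MISS | VC [15]
  [4] addr=0x1b1 blk=27 s=3: MISS | VC [15, 23]
  [5] addr=0xf5 blk=15 s=3: VC-HIT | VC [27, 23]
  [6] addr=0x1b0 blk=27 s=3: VC-HIT | VC [15, 23]
  [7] addr=0x9b blk=9 s=1: MISS | VC [15, 23, 25]
  [8] addr=0x1da blk=29 s=1: MISS | VC [15, 23, 25, 9]
  [9] addr=0x1b2 blk=27 s=3: L1-HIT | VC [15, 23, 25, 9]
  [10] addr=0x193 blk=25 s=1: VC-HIT | VC [15, 23, 29, 9]
  [11] addr=0x19a blk=25 s=1: L1-HIT | VC [15, 23, 29, 9]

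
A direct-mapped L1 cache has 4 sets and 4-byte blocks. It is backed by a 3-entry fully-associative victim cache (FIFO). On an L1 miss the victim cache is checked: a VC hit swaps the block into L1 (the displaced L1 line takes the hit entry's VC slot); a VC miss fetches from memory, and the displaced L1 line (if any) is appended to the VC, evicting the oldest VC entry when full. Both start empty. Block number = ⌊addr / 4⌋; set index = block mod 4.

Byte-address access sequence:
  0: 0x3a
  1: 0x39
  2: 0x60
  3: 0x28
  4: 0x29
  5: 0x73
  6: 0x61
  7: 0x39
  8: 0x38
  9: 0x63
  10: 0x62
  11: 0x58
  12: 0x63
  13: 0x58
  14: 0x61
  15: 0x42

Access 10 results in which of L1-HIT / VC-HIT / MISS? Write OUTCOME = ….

OUTCOME = L1-HIT

#0 0x3a→b14/s2 MISS; vc=[]
#1 0x39→b14/s2 L1-HIT; vc=[]
#2 0x60→b24/s0 MISS; vc=[]
#3 0x28→b10/s2 MISS; vc=[14]
#4 0x29→b10/s2 L1-HIT; vc=[14]
#5 0x73→b28/s0 MISS; vc=[14,24]
#6 0x61→b24/s0 VC-HIT; vc=[14,28]
#7 0x39→b14/s2 VC-HIT; vc=[10,28]
#8 0x38→b14/s2 L1-HIT; vc=[10,28]
#9 0x63→b24/s0 L1-HIT; vc=[10,28]
#10 0x62→b24/s0 L1-HIT; vc=[10,28]
#11 0x58→b22/s2 MISS; vc=[10,28,14]
#12 0x63→b24/s0 L1-HIT; vc=[10,28,14]
#13 0x58→b22/s2 L1-HIT; vc=[10,28,14]
#14 0x61→b24/s0 L1-HIT; vc=[10,28,14]
#15 0x42→b16/s0 MISS; vc=[28,14,24]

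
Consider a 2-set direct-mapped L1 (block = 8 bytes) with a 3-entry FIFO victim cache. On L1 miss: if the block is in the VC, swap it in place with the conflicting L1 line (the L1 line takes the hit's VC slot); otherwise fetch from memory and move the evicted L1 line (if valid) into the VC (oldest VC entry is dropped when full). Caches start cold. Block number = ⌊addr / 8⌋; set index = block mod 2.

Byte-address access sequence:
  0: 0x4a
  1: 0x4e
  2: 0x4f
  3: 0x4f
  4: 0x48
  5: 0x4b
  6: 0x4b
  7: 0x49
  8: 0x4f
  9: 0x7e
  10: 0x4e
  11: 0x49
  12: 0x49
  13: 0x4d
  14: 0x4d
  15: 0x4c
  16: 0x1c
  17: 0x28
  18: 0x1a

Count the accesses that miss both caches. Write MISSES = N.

MISSES = 4

  [0] addr=0x4a blk=9 s=1: MISS | VC []
  [1] addr=0x4e blk=9 s=1: L1-HIT | VC []
  [2] addr=0x4f blk=9 s=1: L1-HIT | VC []
  [3] addr=0x4f blk=9 s=1: L1-HIT | VC []
  [4] addr=0x48 blk=9 s=1: L1-HIT | VC []
  [5] addr=0x4b blk=9 s=1: L1-HIT | VC []
  [6] addr=0x4b blk=9 s=1: L1-HIT | VC []
  [7] addr=0x49 blk=9 s=1: L1-HIT | VC []
  [8] addr=0x4f blk=9 s=1: L1-HIT | VC []
  [9] addr=0x7e blk=15 s=1: MISS | VC [9]
  [10] addr=0x4e blk=9 s=1: VC-HIT | VC [15]
  [11] addr=0x49 blk=9 s=1: L1-HIT | VC [15]
  [12] addr=0x49 blk=9 s=1: L1-HIT | VC [15]
  [13] addr=0x4d blk=9 s=1: L1-HIT | VC [15]
  [14] addr=0x4d blk=9 s=1: L1-HIT | VC [15]
  [15] addr=0x4c blk=9 s=1: L1-HIT | VC [15]
  [16] addr=0x1c blk=3 s=1: MISS | VC [15, 9]
  [17] addr=0x28 blk=5 s=1: MISS | VC [15, 9, 3]
  [18] addr=0x1a blk=3 s=1: VC-HIT | VC [15, 9, 5]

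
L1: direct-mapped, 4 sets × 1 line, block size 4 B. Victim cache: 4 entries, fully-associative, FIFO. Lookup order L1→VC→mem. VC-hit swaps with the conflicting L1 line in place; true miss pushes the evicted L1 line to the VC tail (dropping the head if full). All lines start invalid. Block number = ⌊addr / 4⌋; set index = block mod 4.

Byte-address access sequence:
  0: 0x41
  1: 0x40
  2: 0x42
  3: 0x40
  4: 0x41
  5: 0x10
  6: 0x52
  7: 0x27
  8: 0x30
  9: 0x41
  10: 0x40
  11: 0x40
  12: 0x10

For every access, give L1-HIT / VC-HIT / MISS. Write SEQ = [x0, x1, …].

SEQ = [MISS, L1-HIT, L1-HIT, L1-HIT, L1-HIT, MISS, MISS, MISS, MISS, VC-HIT, L1-HIT, L1-HIT, VC-HIT]

#0 0x41→b16/s0 MISS; vc=[]
#1 0x40→b16/s0 L1-HIT; vc=[]
#2 0x42→b16/s0 L1-HIT; vc=[]
#3 0x40→b16/s0 L1-HIT; vc=[]
#4 0x41→b16/s0 L1-HIT; vc=[]
#5 0x10→b4/s0 MISS; vc=[16]
#6 0x52→b20/s0 MISS; vc=[16,4]
#7 0x27→b9/s1 MISS; vc=[16,4]
#8 0x30→b12/s0 MISS; vc=[16,4,20]
#9 0x41→b16/s0 VC-HIT; vc=[12,4,20]
#10 0x40→b16/s0 L1-HIT; vc=[12,4,20]
#11 0x40→b16/s0 L1-HIT; vc=[12,4,20]
#12 0x10→b4/s0 VC-HIT; vc=[12,16,20]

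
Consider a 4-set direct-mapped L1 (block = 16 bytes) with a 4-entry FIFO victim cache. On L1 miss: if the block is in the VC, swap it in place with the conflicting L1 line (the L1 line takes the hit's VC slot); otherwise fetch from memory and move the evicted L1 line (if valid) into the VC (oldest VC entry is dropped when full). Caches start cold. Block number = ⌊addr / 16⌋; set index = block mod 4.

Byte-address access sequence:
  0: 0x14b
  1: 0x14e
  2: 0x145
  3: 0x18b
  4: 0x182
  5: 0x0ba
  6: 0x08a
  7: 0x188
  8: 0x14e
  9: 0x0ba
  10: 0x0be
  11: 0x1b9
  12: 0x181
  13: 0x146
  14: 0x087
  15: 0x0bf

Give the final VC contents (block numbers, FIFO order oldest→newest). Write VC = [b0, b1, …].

VC = [24, 20, 27]

#0 0x14b→b20/s0 MISS; vc=[]
#1 0x14e→b20/s0 L1-HIT; vc=[]
#2 0x145→b20/s0 L1-HIT; vc=[]
#3 0x18b→b24/s0 MISS; vc=[20]
#4 0x182→b24/s0 L1-HIT; vc=[20]
#5 0xba→b11/s3 MISS; vc=[20]
#6 0x8a→b8/s0 MISS; vc=[20,24]
#7 0x188→b24/s0 VC-HIT; vc=[20,8]
#8 0x14e→b20/s0 VC-HIT; vc=[24,8]
#9 0xba→b11/s3 L1-HIT; vc=[24,8]
#10 0xbe→b11/s3 L1-HIT; vc=[24,8]
#11 0x1b9→b27/s3 MISS; vc=[24,8,11]
#12 0x181→b24/s0 VC-HIT; vc=[20,8,11]
#13 0x146→b20/s0 VC-HIT; vc=[24,8,11]
#14 0x87→b8/s0 VC-HIT; vc=[24,20,11]
#15 0xbf→b11/s3 VC-HIT; vc=[24,20,27]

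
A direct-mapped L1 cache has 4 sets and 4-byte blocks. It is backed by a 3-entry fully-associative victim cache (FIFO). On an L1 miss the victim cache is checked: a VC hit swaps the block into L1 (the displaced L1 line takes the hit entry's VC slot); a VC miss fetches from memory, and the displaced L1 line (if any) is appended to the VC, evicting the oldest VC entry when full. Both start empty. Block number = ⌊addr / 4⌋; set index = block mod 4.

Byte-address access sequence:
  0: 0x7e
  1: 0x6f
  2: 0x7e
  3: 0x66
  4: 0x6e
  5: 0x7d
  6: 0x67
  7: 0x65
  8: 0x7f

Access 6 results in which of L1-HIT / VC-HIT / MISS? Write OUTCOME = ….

0: 0x7e (blk 31, set 3) → MISS  vc=[]
1: 0x6f (blk 27, set 3) → MISS  vc=[31]
2: 0x7e (blk 31, set 3) → VC-HIT  vc=[27]
3: 0x66 (blk 25, set 1) → MISS  vc=[27]
4: 0x6e (blk 27, set 3) → VC-HIT  vc=[31]
5: 0x7d (blk 31, set 3) → VC-HIT  vc=[27]
6: 0x67 (blk 25, set 1) → L1-HIT  vc=[27]
7: 0x65 (blk 25, set 1) → L1-HIT  vc=[27]
8: 0x7f (blk 31, set 3) → L1-HIT  vc=[27]

OUTCOME = L1-HIT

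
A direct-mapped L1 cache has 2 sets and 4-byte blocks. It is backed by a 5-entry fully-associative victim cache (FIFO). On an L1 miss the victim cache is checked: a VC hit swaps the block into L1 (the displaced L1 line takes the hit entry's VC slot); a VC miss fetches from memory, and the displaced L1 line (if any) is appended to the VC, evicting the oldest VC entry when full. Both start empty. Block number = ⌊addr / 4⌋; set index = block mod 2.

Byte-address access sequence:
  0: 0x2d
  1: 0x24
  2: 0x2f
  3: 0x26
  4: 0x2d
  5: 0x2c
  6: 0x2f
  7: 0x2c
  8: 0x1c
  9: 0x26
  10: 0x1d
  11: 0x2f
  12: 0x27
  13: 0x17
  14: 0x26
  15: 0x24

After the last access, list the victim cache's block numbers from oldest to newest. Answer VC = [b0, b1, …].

VC = [11, 7, 5]

#0 0x2d→b11/s1 MISS; vc=[]
#1 0x24→b9/s1 MISS; vc=[11]
#2 0x2f→b11/s1 VC-HIT; vc=[9]
#3 0x26→b9/s1 VC-HIT; vc=[11]
#4 0x2d→b11/s1 VC-HIT; vc=[9]
#5 0x2c→b11/s1 L1-HIT; vc=[9]
#6 0x2f→b11/s1 L1-HIT; vc=[9]
#7 0x2c→b11/s1 L1-HIT; vc=[9]
#8 0x1c→b7/s1 MISS; vc=[9,11]
#9 0x26→b9/s1 VC-HIT; vc=[7,11]
#10 0x1d→b7/s1 VC-HIT; vc=[9,11]
#11 0x2f→b11/s1 VC-HIT; vc=[9,7]
#12 0x27→b9/s1 VC-HIT; vc=[11,7]
#13 0x17→b5/s1 MISS; vc=[11,7,9]
#14 0x26→b9/s1 VC-HIT; vc=[11,7,5]
#15 0x24→b9/s1 L1-HIT; vc=[11,7,5]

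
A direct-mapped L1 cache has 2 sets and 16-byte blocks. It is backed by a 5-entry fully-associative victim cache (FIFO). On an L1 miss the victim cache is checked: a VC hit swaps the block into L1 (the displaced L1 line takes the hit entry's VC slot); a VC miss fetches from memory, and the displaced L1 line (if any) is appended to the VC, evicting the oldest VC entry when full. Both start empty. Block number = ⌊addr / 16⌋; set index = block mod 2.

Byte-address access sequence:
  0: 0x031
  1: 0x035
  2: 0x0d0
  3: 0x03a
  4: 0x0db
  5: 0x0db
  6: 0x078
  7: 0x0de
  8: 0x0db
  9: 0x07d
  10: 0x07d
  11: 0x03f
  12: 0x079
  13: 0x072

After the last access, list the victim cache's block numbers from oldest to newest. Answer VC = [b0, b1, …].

#0 0x31→b3/s1 MISS; vc=[]
#1 0x35→b3/s1 L1-HIT; vc=[]
#2 0xd0→b13/s1 MISS; vc=[3]
#3 0x3a→b3/s1 VC-HIT; vc=[13]
#4 0xdb→b13/s1 VC-HIT; vc=[3]
#5 0xdb→b13/s1 L1-HIT; vc=[3]
#6 0x78→b7/s1 MISS; vc=[3,13]
#7 0xde→b13/s1 VC-HIT; vc=[3,7]
#8 0xdb→b13/s1 L1-HIT; vc=[3,7]
#9 0x7d→b7/s1 VC-HIT; vc=[3,13]
#10 0x7d→b7/s1 L1-HIT; vc=[3,13]
#11 0x3f→b3/s1 VC-HIT; vc=[7,13]
#12 0x79→b7/s1 VC-HIT; vc=[3,13]
#13 0x72→b7/s1 L1-HIT; vc=[3,13]

VC = [3, 13]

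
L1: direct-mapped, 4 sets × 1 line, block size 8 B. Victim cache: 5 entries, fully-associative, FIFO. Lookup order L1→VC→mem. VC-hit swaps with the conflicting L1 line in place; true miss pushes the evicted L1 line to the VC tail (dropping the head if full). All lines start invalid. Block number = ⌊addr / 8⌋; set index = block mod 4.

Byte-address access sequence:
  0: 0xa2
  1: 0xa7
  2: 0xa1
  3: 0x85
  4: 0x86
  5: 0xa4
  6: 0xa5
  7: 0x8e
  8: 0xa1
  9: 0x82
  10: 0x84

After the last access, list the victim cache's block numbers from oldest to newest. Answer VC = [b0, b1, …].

  [0] addr=0xa2 blk=20 s=0: MISS | VC []
  [1] addr=0xa7 blk=20 s=0: L1-HIT | VC []
  [2] addr=0xa1 blk=20 s=0: L1-HIT | VC []
  [3] addr=0x85 blk=16 s=0: MISS | VC [20]
  [4] addr=0x86 blk=16 s=0: L1-HIT | VC [20]
  [5] addr=0xa4 blk=20 s=0: VC-HIT | VC [16]
  [6] addr=0xa5 blk=20 s=0: L1-HIT | VC [16]
  [7] addr=0x8e blk=17 s=1: MISS | VC [16]
  [8] addr=0xa1 blk=20 s=0: L1-HIT | VC [16]
  [9] addr=0x82 blk=16 s=0: VC-HIT | VC [20]
  [10] addr=0x84 blk=16 s=0: L1-HIT | VC [20]

VC = [20]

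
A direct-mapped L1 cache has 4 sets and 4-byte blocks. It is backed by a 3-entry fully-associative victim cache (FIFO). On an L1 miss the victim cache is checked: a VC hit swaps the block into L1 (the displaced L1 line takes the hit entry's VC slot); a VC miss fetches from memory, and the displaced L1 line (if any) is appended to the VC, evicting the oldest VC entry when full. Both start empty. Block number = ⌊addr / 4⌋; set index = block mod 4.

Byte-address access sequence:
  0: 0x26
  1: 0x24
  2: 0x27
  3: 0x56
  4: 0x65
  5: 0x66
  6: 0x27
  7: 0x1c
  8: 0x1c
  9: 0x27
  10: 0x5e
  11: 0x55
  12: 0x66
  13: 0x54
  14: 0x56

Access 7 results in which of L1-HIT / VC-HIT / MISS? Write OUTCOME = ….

  [0] addr=0x26 blk=9 s=1: MISS | VC []
  [1] addr=0x24 blk=9 s=1: L1-HIT | VC []
  [2] addr=0x27 blk=9 s=1: L1-HIT | VC []
  [3] addr=0x56 blk=21 s=1: MISS | VC [9]
  [4] addr=0x65 blk=25 s=1: MISS | VC [9, 21]
  [5] addr=0x66 blk=25 s=1: L1-HIT | VC [9, 21]
  [6] addr=0x27 blk=9 s=1: VC-HIT | VC [25, 21]
  [7] addr=0x1c blk=7 s=3: MISS | VC [25, 21]
  [8] addr=0x1c blk=7 s=3: L1-HIT | VC [25, 21]
  [9] addr=0x27 blk=9 s=1: L1-HIT | VC [25, 21]
  [10] addr=0x5e blk=23 s=3: MISS | VC [25, 21, 7]
  [11] addr=0x55 blk=21 s=1: VC-HIT | VC [25, 9, 7]
  [12] addr=0x66 blk=25 s=1: VC-HIT | VC [21, 9, 7]
  [13] addr=0x54 blk=21 s=1: VC-HIT | VC [25, 9, 7]
  [14] addr=0x56 blk=21 s=1: L1-HIT | VC [25, 9, 7]

OUTCOME = MISS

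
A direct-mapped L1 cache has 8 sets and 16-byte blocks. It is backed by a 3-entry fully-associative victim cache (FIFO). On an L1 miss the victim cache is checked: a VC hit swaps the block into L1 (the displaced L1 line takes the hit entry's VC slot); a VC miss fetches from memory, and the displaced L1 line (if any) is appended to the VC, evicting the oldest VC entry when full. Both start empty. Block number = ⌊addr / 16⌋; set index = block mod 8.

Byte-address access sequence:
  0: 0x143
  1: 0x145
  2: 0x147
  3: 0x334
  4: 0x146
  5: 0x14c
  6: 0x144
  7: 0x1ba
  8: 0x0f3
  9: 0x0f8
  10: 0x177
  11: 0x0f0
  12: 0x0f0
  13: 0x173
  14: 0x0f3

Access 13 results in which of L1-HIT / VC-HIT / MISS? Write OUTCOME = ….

OUTCOME = VC-HIT

0: 0x143 (blk 20, set 4) → MISS  vc=[]
1: 0x145 (blk 20, set 4) → L1-HIT  vc=[]
2: 0x147 (blk 20, set 4) → L1-HIT  vc=[]
3: 0x334 (blk 51, set 3) → MISS  vc=[]
4: 0x146 (blk 20, set 4) → L1-HIT  vc=[]
5: 0x14c (blk 20, set 4) → L1-HIT  vc=[]
6: 0x144 (blk 20, set 4) → L1-HIT  vc=[]
7: 0x1ba (blk 27, set 3) → MISS  vc=[51]
8: 0xf3 (blk 15, set 7) → MISS  vc=[51]
9: 0xf8 (blk 15, set 7) → L1-HIT  vc=[51]
10: 0x177 (blk 23, set 7) → MISS  vc=[51, 15]
11: 0xf0 (blk 15, set 7) → VC-HIT  vc=[51, 23]
12: 0xf0 (blk 15, set 7) → L1-HIT  vc=[51, 23]
13: 0x173 (blk 23, set 7) → VC-HIT  vc=[51, 15]
14: 0xf3 (blk 15, set 7) → VC-HIT  vc=[51, 23]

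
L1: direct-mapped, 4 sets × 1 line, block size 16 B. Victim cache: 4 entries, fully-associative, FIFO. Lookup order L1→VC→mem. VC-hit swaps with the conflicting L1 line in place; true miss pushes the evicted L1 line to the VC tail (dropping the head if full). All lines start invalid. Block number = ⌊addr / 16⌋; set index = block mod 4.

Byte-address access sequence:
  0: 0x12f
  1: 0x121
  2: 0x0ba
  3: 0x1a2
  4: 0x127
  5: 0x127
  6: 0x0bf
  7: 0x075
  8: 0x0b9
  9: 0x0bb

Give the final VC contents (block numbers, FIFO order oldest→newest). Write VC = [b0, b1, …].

VC = [26, 7]

#0 0x12f→b18/s2 MISS; vc=[]
#1 0x121→b18/s2 L1-HIT; vc=[]
#2 0xba→b11/s3 MISS; vc=[]
#3 0x1a2→b26/s2 MISS; vc=[18]
#4 0x127→b18/s2 VC-HIT; vc=[26]
#5 0x127→b18/s2 L1-HIT; vc=[26]
#6 0xbf→b11/s3 L1-HIT; vc=[26]
#7 0x75→b7/s3 MISS; vc=[26,11]
#8 0xb9→b11/s3 VC-HIT; vc=[26,7]
#9 0xbb→b11/s3 L1-HIT; vc=[26,7]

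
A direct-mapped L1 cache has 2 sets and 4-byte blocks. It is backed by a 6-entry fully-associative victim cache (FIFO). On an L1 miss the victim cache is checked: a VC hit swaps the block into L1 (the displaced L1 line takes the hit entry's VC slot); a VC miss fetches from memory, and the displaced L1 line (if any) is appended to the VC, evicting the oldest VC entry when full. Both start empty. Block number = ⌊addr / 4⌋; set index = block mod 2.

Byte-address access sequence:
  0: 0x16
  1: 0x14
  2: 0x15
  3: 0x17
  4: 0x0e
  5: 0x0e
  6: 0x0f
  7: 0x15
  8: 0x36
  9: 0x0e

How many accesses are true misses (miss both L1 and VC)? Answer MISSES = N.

MISSES = 3

0: 0x16 (blk 5, set 1) → MISS  vc=[]
1: 0x14 (blk 5, set 1) → L1-HIT  vc=[]
2: 0x15 (blk 5, set 1) → L1-HIT  vc=[]
3: 0x17 (blk 5, set 1) → L1-HIT  vc=[]
4: 0xe (blk 3, set 1) → MISS  vc=[5]
5: 0xe (blk 3, set 1) → L1-HIT  vc=[5]
6: 0xf (blk 3, set 1) → L1-HIT  vc=[5]
7: 0x15 (blk 5, set 1) → VC-HIT  vc=[3]
8: 0x36 (blk 13, set 1) → MISS  vc=[3, 5]
9: 0xe (blk 3, set 1) → VC-HIT  vc=[13, 5]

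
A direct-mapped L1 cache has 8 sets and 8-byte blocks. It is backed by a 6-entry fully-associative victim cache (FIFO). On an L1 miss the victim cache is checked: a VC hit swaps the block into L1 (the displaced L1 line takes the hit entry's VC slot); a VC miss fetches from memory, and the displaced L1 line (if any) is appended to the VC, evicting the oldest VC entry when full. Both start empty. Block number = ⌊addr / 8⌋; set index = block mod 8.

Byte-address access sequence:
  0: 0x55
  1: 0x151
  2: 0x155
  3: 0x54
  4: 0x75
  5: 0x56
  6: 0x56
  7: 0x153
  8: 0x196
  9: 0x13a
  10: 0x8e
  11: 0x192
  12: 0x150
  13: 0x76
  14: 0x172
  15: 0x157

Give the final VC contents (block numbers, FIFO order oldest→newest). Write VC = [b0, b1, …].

#0 0x55→b10/s2 MISS; vc=[]
#1 0x151→b42/s2 MISS; vc=[10]
#2 0x155→b42/s2 L1-HIT; vc=[10]
#3 0x54→b10/s2 VC-HIT; vc=[42]
#4 0x75→b14/s6 MISS; vc=[42]
#5 0x56→b10/s2 L1-HIT; vc=[42]
#6 0x56→b10/s2 L1-HIT; vc=[42]
#7 0x153→b42/s2 VC-HIT; vc=[10]
#8 0x196→b50/s2 MISS; vc=[10,42]
#9 0x13a→b39/s7 MISS; vc=[10,42]
#10 0x8e→b17/s1 MISS; vc=[10,42]
#11 0x192→b50/s2 L1-HIT; vc=[10,42]
#12 0x150→b42/s2 VC-HIT; vc=[10,50]
#13 0x76→b14/s6 L1-HIT; vc=[10,50]
#14 0x172→b46/s6 MISS; vc=[10,50,14]
#15 0x157→b42/s2 L1-HIT; vc=[10,50,14]

VC = [10, 50, 14]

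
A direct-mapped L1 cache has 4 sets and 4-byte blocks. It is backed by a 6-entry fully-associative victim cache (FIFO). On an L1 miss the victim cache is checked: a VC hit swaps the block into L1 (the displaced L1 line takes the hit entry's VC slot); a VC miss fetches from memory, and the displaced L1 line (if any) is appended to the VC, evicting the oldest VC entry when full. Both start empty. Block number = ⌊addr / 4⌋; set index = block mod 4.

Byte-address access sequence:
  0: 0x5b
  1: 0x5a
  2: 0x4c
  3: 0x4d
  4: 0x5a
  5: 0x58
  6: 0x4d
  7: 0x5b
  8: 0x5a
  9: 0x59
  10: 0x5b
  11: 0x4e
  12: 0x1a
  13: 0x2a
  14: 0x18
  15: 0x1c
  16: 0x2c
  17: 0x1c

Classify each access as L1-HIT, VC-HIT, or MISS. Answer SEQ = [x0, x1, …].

SEQ = [MISS, L1-HIT, MISS, L1-HIT, L1-HIT, L1-HIT, L1-HIT, L1-HIT, L1-HIT, L1-HIT, L1-HIT, L1-HIT, MISS, MISS, VC-HIT, MISS, MISS, VC-HIT]

0: 0x5b (blk 22, set 2) → MISS  vc=[]
1: 0x5a (blk 22, set 2) → L1-HIT  vc=[]
2: 0x4c (blk 19, set 3) → MISS  vc=[]
3: 0x4d (blk 19, set 3) → L1-HIT  vc=[]
4: 0x5a (blk 22, set 2) → L1-HIT  vc=[]
5: 0x58 (blk 22, set 2) → L1-HIT  vc=[]
6: 0x4d (blk 19, set 3) → L1-HIT  vc=[]
7: 0x5b (blk 22, set 2) → L1-HIT  vc=[]
8: 0x5a (blk 22, set 2) → L1-HIT  vc=[]
9: 0x59 (blk 22, set 2) → L1-HIT  vc=[]
10: 0x5b (blk 22, set 2) → L1-HIT  vc=[]
11: 0x4e (blk 19, set 3) → L1-HIT  vc=[]
12: 0x1a (blk 6, set 2) → MISS  vc=[22]
13: 0x2a (blk 10, set 2) → MISS  vc=[22, 6]
14: 0x18 (blk 6, set 2) → VC-HIT  vc=[22, 10]
15: 0x1c (blk 7, set 3) → MISS  vc=[22, 10, 19]
16: 0x2c (blk 11, set 3) → MISS  vc=[22, 10, 19, 7]
17: 0x1c (blk 7, set 3) → VC-HIT  vc=[22, 10, 19, 11]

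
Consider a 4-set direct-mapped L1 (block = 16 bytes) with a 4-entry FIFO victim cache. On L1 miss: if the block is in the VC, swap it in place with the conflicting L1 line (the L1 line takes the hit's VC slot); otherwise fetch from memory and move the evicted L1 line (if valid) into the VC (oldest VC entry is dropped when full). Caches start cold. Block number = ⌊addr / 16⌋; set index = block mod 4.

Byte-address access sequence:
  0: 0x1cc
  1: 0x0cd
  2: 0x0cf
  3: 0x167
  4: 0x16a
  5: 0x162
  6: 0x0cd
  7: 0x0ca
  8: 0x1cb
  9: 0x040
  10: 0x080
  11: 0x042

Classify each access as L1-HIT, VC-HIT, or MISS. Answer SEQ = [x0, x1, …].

SEQ = [MISS, MISS, L1-HIT, MISS, L1-HIT, L1-HIT, L1-HIT, L1-HIT, VC-HIT, MISS, MISS, VC-HIT]

0: 0x1cc (blk 28, set 0) → MISS  vc=[]
1: 0xcd (blk 12, set 0) → MISS  vc=[28]
2: 0xcf (blk 12, set 0) → L1-HIT  vc=[28]
3: 0x167 (blk 22, set 2) → MISS  vc=[28]
4: 0x16a (blk 22, set 2) → L1-HIT  vc=[28]
5: 0x162 (blk 22, set 2) → L1-HIT  vc=[28]
6: 0xcd (blk 12, set 0) → L1-HIT  vc=[28]
7: 0xca (blk 12, set 0) → L1-HIT  vc=[28]
8: 0x1cb (blk 28, set 0) → VC-HIT  vc=[12]
9: 0x40 (blk 4, set 0) → MISS  vc=[12, 28]
10: 0x80 (blk 8, set 0) → MISS  vc=[12, 28, 4]
11: 0x42 (blk 4, set 0) → VC-HIT  vc=[12, 28, 8]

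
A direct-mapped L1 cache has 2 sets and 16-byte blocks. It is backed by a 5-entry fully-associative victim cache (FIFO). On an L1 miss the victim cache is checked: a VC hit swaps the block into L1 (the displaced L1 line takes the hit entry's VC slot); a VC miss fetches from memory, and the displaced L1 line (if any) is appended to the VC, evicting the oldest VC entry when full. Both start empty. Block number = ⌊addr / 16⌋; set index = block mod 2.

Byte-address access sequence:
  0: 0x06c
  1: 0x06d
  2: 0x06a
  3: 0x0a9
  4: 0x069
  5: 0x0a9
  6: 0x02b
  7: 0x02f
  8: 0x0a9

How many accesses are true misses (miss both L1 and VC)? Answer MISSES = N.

  [0] addr=0x6c blk=6 s=0: MISS | VC []
  [1] addr=0x6d blk=6 s=0: L1-HIT | VC []
  [2] addr=0x6a blk=6 s=0: L1-HIT | VC []
  [3] addr=0xa9 blk=10 s=0: MISS | VC [6]
  [4] addr=0x69 blk=6 s=0: VC-HIT | VC [10]
  [5] addr=0xa9 blk=10 s=0: VC-HIT | VC [6]
  [6] addr=0x2b blk=2 s=0: MISS | VC [6, 10]
  [7] addr=0x2f blk=2 s=0: L1-HIT | VC [6, 10]
  [8] addr=0xa9 blk=10 s=0: VC-HIT | VC [6, 2]

MISSES = 3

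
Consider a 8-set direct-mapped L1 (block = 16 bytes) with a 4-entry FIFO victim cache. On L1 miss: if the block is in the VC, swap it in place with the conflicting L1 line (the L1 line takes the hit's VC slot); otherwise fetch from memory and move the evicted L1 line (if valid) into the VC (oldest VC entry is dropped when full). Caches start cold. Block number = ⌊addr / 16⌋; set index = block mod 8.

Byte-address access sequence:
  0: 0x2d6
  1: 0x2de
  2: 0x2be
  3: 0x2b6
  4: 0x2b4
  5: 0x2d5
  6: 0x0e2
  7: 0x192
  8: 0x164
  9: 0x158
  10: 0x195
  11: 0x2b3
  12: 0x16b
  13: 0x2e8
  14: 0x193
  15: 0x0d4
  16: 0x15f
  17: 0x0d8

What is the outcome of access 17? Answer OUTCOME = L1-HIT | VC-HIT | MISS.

OUTCOME = VC-HIT

  [0] addr=0x2d6 blk=45 s=5: MISS | VC []
  [1] addr=0x2de blk=45 s=5: L1-HIT | VC []
  [2] addr=0x2be blk=43 s=3: MISS | VC []
  [3] addr=0x2b6 blk=43 s=3: L1-HIT | VC []
  [4] addr=0x2b4 blk=43 s=3: L1-HIT | VC []
  [5] addr=0x2d5 blk=45 s=5: L1-HIT | VC []
  [6] addr=0xe2 blk=14 s=6: MISS | VC []
  [7] addr=0x192 blk=25 s=1: MISS | VC []
  [8] addr=0x164 blk=22 s=6: MISS | VC [14]
  [9] addr=0x158 blk=21 s=5: MISS | VC [14, 45]
  [10] addr=0x195 blk=25 s=1: L1-HIT | VC [14, 45]
  [11] addr=0x2b3 blk=43 s=3: L1-HIT | VC [14, 45]
  [12] addr=0x16b blk=22 s=6: L1-HIT | VC [14, 45]
  [13] addr=0x2e8 blk=46 s=6: MISS | VC [14, 45, 22]
  [14] addr=0x193 blk=25 s=1: L1-HIT | VC [14, 45, 22]
  [15] addr=0xd4 blk=13 s=5: MISS | VC [14, 45, 22, 21]
  [16] addr=0x15f blk=21 s=5: VC-HIT | VC [14, 45, 22, 13]
  [17] addr=0xd8 blk=13 s=5: VC-HIT | VC [14, 45, 22, 21]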